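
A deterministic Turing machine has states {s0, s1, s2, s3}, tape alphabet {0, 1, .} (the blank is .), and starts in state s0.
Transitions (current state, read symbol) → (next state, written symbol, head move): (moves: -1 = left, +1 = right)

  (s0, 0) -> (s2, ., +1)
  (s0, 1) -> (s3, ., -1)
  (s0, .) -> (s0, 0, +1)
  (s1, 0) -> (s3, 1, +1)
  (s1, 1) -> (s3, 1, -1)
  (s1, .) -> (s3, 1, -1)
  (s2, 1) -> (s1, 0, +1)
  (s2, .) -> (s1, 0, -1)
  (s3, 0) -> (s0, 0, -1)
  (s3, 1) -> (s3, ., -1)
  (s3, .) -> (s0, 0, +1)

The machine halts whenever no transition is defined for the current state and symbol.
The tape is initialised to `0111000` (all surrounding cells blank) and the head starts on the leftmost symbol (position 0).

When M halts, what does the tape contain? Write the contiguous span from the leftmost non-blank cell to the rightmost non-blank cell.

0.01000

s0 | [0]111000   read 0 → write ., move +1, go to s2
s2 | .[1]11000   read 1 → write 0, move +1, go to s1
s1 | .0[1]1000   read 1 → write 1, move -1, go to s3
s3 | .[0]11000   read 0 → write 0, move -1, go to s0
s0 | [.]011000   read . → write 0, move +1, go to s0
s0 | 0[0]11000   read 0 → write ., move +1, go to s2
s2 | 0.[1]1000   read 1 → write 0, move +1, go to s1
s1 | 0.0[1]000   read 1 → write 1, move -1, go to s3
s3 | 0.[0]1000   read 0 → write 0, move -1, go to s0
s0 | 0[.]01000   read . → write 0, move +1, go to s0
s0 | 00[0]1000   read 0 → write ., move +1, go to s2
s2 | 00.[1]000   read 1 → write 0, move +1, go to s1
s1 | 00.0[0]00   read 0 → write 1, move +1, go to s3
s3 | 00.01[0]0   read 0 → write 0, move -1, go to s0
s0 | 00.0[1]00   read 1 → write ., move -1, go to s3
s3 | 00.[0].00   read 0 → write 0, move -1, go to s0
s0 | 00[.]0.00   read . → write 0, move +1, go to s0
s0 | 000[0].00   read 0 → write ., move +1, go to s2
s2 | 000.[.]00   read . → write 0, move -1, go to s1
s1 | 000[.]000   read . → write 1, move -1, go to s3
s3 | 00[0]1000   read 0 → write 0, move -1, go to s0
s0 | 0[0]01000   read 0 → write ., move +1, go to s2
s2 | 0.[0]1000
The non-blank tape span at halt is 0.01000.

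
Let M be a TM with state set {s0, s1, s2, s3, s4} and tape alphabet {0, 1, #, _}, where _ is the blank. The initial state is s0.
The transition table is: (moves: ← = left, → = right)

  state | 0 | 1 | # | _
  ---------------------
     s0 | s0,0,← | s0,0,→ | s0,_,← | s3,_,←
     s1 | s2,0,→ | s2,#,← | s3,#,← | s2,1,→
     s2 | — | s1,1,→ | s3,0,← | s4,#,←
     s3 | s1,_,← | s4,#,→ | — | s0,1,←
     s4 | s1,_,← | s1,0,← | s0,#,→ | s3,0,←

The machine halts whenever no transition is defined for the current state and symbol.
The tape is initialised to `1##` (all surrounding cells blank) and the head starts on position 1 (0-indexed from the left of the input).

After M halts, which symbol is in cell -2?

1

state=s0 head=1 tape=__1[#]#   (s0,#)→(s0,_,←)
state=s0 head=0 tape=__[1]_#   (s0,1)→(s0,0,→)
state=s0 head=1 tape=__0[_]#   (s0,_)→(s3,_,←)
state=s3 head=0 tape=__[0]_#   (s3,0)→(s1,_,←)
state=s1 head=-1 tape=_[_]__#   (s1,_)→(s2,1,→)
state=s2 head=0 tape=_1[_]_#   (s2,_)→(s4,#,←)
state=s4 head=-1 tape=_[1]#_#   (s4,1)→(s1,0,←)
state=s1 head=-2 tape=[_]0#_#   (s1,_)→(s2,1,→)
state=s2 head=-1 tape=1[0]#_#
Cell -2 holds 1 when M halts.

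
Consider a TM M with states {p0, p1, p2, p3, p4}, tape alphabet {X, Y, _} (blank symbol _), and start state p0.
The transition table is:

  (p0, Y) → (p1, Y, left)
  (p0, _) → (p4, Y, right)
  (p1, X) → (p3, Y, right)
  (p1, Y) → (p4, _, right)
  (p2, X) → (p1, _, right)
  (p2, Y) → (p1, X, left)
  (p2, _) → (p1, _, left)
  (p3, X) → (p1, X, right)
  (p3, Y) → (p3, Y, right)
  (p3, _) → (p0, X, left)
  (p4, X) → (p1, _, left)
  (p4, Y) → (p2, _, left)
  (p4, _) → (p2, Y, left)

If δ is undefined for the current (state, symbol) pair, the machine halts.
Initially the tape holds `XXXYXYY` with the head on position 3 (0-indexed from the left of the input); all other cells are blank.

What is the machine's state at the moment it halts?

p1

state=p0 head=3 tape=_XXX[Y]XYY   (p0,Y)→(p1,Y,left)
state=p1 head=2 tape=_XX[X]YXYY   (p1,X)→(p3,Y,right)
state=p3 head=3 tape=_XXY[Y]XYY   (p3,Y)→(p3,Y,right)
state=p3 head=4 tape=_XXYY[X]YY   (p3,X)→(p1,X,right)
state=p1 head=5 tape=_XXYYX[Y]Y   (p1,Y)→(p4,_,right)
state=p4 head=6 tape=_XXYYX_[Y]   (p4,Y)→(p2,_,left)
state=p2 head=5 tape=_XXYYX[_]_   (p2,_)→(p1,_,left)
state=p1 head=4 tape=_XXYY[X]__   (p1,X)→(p3,Y,right)
state=p3 head=5 tape=_XXYYY[_]_   (p3,_)→(p0,X,left)
state=p0 head=4 tape=_XXYY[Y]X_   (p0,Y)→(p1,Y,left)
state=p1 head=3 tape=_XXY[Y]YX_   (p1,Y)→(p4,_,right)
state=p4 head=4 tape=_XXY_[Y]X_   (p4,Y)→(p2,_,left)
state=p2 head=3 tape=_XXY[_]_X_   (p2,_)→(p1,_,left)
state=p1 head=2 tape=_XX[Y]__X_   (p1,Y)→(p4,_,right)
state=p4 head=3 tape=_XX_[_]_X_   (p4,_)→(p2,Y,left)
state=p2 head=2 tape=_XX[_]Y_X_   (p2,_)→(p1,_,left)
state=p1 head=1 tape=_X[X]_Y_X_   (p1,X)→(p3,Y,right)
state=p3 head=2 tape=_XY[_]Y_X_   (p3,_)→(p0,X,left)
state=p0 head=1 tape=_X[Y]XY_X_   (p0,Y)→(p1,Y,left)
state=p1 head=0 tape=_[X]YXY_X_   (p1,X)→(p3,Y,right)
state=p3 head=1 tape=_Y[Y]XY_X_   (p3,Y)→(p3,Y,right)
state=p3 head=2 tape=_YY[X]Y_X_   (p3,X)→(p1,X,right)
state=p1 head=3 tape=_YYX[Y]_X_   (p1,Y)→(p4,_,right)
state=p4 head=4 tape=_YYX_[_]X_   (p4,_)→(p2,Y,left)
state=p2 head=3 tape=_YYX[_]YX_   (p2,_)→(p1,_,left)
state=p1 head=2 tape=_YY[X]_YX_   (p1,X)→(p3,Y,right)
state=p3 head=3 tape=_YYY[_]YX_   (p3,_)→(p0,X,left)
state=p0 head=2 tape=_YY[Y]XYX_   (p0,Y)→(p1,Y,left)
state=p1 head=1 tape=_Y[Y]YXYX_   (p1,Y)→(p4,_,right)
state=p4 head=2 tape=_Y_[Y]XYX_   (p4,Y)→(p2,_,left)
state=p2 head=1 tape=_Y[_]_XYX_   (p2,_)→(p1,_,left)
state=p1 head=0 tape=_[Y]__XYX_   (p1,Y)→(p4,_,right)
state=p4 head=1 tape=__[_]_XYX_   (p4,_)→(p2,Y,left)
state=p2 head=0 tape=_[_]Y_XYX_   (p2,_)→(p1,_,left)
state=p1 head=-1 tape=[_]_Y_XYX_
No transition is defined for (p1, _); M halts in state p1.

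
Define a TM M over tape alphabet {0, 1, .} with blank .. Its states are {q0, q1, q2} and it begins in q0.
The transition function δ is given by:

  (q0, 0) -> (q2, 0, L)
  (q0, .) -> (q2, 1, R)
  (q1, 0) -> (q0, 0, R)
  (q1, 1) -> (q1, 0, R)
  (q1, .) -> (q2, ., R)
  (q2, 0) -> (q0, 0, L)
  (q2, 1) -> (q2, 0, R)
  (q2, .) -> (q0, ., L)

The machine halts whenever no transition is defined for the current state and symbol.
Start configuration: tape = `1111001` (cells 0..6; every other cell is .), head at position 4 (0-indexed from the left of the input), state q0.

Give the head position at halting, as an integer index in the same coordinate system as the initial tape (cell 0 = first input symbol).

-2

state=q0 head=4 tape=..1111[0]01   (q0,0)→(q2,0,L)
state=q2 head=3 tape=..111[1]001   (q2,1)→(q2,0,R)
state=q2 head=4 tape=..1110[0]01   (q2,0)→(q0,0,L)
state=q0 head=3 tape=..111[0]001   (q0,0)→(q2,0,L)
state=q2 head=2 tape=..11[1]0001   (q2,1)→(q2,0,R)
state=q2 head=3 tape=..110[0]001   (q2,0)→(q0,0,L)
state=q0 head=2 tape=..11[0]0001   (q0,0)→(q2,0,L)
state=q2 head=1 tape=..1[1]00001   (q2,1)→(q2,0,R)
state=q2 head=2 tape=..10[0]0001   (q2,0)→(q0,0,L)
state=q0 head=1 tape=..1[0]00001   (q0,0)→(q2,0,L)
state=q2 head=0 tape=..[1]000001   (q2,1)→(q2,0,R)
state=q2 head=1 tape=..0[0]00001   (q2,0)→(q0,0,L)
state=q0 head=0 tape=..[0]000001   (q0,0)→(q2,0,L)
state=q2 head=-1 tape=.[.]0000001   (q2,.)→(q0,.,L)
state=q0 head=-2 tape=[.].0000001   (q0,.)→(q2,1,R)
state=q2 head=-1 tape=1[.]0000001   (q2,.)→(q0,.,L)
state=q0 head=-2 tape=[1].0000001
At halt the head is at cell -2.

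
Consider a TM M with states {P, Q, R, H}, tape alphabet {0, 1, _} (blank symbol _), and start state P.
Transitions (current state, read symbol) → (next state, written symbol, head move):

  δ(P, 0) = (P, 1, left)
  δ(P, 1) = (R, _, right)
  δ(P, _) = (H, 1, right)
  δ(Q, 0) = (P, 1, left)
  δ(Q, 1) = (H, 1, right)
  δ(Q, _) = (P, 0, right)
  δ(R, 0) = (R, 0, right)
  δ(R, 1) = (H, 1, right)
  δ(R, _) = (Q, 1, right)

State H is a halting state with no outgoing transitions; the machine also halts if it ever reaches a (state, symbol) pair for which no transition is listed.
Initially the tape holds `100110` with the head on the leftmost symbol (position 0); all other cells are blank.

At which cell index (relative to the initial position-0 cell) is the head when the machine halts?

state=P head=0 tape=[1]00110   (P,1)→(R,_,right)
state=R head=1 tape=_[0]0110   (R,0)→(R,0,right)
state=R head=2 tape=_0[0]110   (R,0)→(R,0,right)
state=R head=3 tape=_00[1]10   (R,1)→(H,1,right)
state=H head=4 tape=_001[1]0
At halt the head is at cell 4.

4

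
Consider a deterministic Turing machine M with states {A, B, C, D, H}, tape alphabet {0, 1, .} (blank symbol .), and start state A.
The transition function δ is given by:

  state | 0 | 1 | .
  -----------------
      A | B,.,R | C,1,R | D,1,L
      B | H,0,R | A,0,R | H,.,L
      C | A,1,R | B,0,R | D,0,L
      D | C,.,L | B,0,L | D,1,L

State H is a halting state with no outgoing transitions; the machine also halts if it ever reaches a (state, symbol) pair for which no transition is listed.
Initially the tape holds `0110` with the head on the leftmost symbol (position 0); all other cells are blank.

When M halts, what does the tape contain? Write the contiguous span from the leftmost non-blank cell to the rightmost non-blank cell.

state=A head=0 tape=.[0]110..   (A,0)→(B,.,R)
state=B head=1 tape=..[1]10..   (B,1)→(A,0,R)
state=A head=2 tape=..0[1]0..   (A,1)→(C,1,R)
state=C head=3 tape=..01[0]..   (C,0)→(A,1,R)
state=A head=4 tape=..011[.].   (A,.)→(D,1,L)
state=D head=3 tape=..01[1]1.   (D,1)→(B,0,L)
state=B head=2 tape=..0[1]01.   (B,1)→(A,0,R)
state=A head=3 tape=..00[0]1.   (A,0)→(B,.,R)
state=B head=4 tape=..00.[1].   (B,1)→(A,0,R)
state=A head=5 tape=..00.0[.]   (A,.)→(D,1,L)
state=D head=4 tape=..00.[0]1   (D,0)→(C,.,L)
state=C head=3 tape=..00[.].1   (C,.)→(D,0,L)
state=D head=2 tape=..0[0]0.1   (D,0)→(C,.,L)
state=C head=1 tape=..[0].0.1   (C,0)→(A,1,R)
state=A head=2 tape=..1[.]0.1   (A,.)→(D,1,L)
state=D head=1 tape=..[1]10.1   (D,1)→(B,0,L)
state=B head=0 tape=.[.]010.1   (B,.)→(H,.,L)
state=H head=-1 tape=[.].010.1
The non-blank tape span at halt is 010.1.

010.1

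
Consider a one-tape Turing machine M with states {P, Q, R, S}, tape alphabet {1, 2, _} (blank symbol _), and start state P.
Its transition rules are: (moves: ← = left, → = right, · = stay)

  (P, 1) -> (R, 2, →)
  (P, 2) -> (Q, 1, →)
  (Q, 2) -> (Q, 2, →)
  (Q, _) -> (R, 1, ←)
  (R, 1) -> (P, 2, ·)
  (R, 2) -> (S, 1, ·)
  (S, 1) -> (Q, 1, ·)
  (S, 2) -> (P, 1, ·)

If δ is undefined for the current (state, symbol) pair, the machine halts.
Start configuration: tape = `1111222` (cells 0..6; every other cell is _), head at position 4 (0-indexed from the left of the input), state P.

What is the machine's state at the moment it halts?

Q

P | 1111[2]22_   read 2 → write 1, move →, go to Q
Q | 11111[2]2_   read 2 → write 2, move →, go to Q
Q | 111112[2]_   read 2 → write 2, move →, go to Q
Q | 1111122[_]   read _ → write 1, move ←, go to R
R | 111112[2]1   read 2 → write 1, move ·, go to S
S | 111112[1]1   read 1 → write 1, move ·, go to Q
Q | 111112[1]1
No transition is defined for (Q, 1); M halts in state Q.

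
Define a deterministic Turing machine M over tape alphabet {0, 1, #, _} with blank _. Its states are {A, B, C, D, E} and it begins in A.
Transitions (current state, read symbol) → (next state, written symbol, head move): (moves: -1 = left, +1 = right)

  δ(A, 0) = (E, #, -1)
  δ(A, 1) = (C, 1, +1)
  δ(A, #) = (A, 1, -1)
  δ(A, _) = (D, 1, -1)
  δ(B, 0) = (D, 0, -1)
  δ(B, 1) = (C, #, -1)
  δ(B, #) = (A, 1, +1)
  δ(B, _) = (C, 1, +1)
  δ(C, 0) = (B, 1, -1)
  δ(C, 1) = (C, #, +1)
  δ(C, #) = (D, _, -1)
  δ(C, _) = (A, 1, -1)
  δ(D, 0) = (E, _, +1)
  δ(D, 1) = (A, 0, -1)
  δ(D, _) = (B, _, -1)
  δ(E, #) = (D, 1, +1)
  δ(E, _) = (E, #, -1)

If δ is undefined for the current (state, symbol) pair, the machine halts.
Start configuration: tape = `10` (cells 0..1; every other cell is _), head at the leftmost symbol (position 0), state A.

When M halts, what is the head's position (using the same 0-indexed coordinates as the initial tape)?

A | ____[1]0   read 1 → write 1, move +1, go to C
C | ____1[0]   read 0 → write 1, move -1, go to B
B | ____[1]1   read 1 → write #, move -1, go to C
C | ___[_]#1   read _ → write 1, move -1, go to A
A | __[_]1#1   read _ → write 1, move -1, go to D
D | _[_]11#1   read _ → write _, move -1, go to B
B | [_]_11#1   read _ → write 1, move +1, go to C
C | 1[_]11#1   read _ → write 1, move -1, go to A
A | [1]111#1   read 1 → write 1, move +1, go to C
C | 1[1]11#1   read 1 → write #, move +1, go to C
C | 1#[1]1#1   read 1 → write #, move +1, go to C
C | 1##[1]#1   read 1 → write #, move +1, go to C
C | 1###[#]1   read # → write _, move -1, go to D
D | 1##[#]_1
At halt the head is at cell -1.

-1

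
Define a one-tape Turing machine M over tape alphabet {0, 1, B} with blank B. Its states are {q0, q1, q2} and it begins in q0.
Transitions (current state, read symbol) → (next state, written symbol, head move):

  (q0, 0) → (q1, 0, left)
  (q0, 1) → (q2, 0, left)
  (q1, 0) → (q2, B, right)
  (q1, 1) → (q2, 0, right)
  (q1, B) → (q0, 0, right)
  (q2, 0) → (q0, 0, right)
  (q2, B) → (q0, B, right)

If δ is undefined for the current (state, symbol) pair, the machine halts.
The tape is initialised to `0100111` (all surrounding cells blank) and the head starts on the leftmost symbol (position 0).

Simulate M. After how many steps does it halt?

state=q0 head=0 tape=B[0]100111B   (q0,0)→(q1,0,left)
state=q1 head=-1 tape=[B]0100111B   (q1,B)→(q0,0,right)
state=q0 head=0 tape=0[0]100111B   (q0,0)→(q1,0,left)
state=q1 head=-1 tape=[0]0100111B   (q1,0)→(q2,B,right)
state=q2 head=0 tape=B[0]100111B   (q2,0)→(q0,0,right)
state=q0 head=1 tape=B0[1]00111B   (q0,1)→(q2,0,left)
state=q2 head=0 tape=B[0]000111B   (q2,0)→(q0,0,right)
state=q0 head=1 tape=B0[0]00111B   (q0,0)→(q1,0,left)
state=q1 head=0 tape=B[0]000111B   (q1,0)→(q2,B,right)
state=q2 head=1 tape=BB[0]00111B   (q2,0)→(q0,0,right)
state=q0 head=2 tape=BB0[0]0111B   (q0,0)→(q1,0,left)
state=q1 head=1 tape=BB[0]00111B   (q1,0)→(q2,B,right)
state=q2 head=2 tape=BBB[0]0111B   (q2,0)→(q0,0,right)
state=q0 head=3 tape=BBB0[0]111B   (q0,0)→(q1,0,left)
state=q1 head=2 tape=BBB[0]0111B   (q1,0)→(q2,B,right)
state=q2 head=3 tape=BBBB[0]111B   (q2,0)→(q0,0,right)
state=q0 head=4 tape=BBBB0[1]11B   (q0,1)→(q2,0,left)
state=q2 head=3 tape=BBBB[0]011B   (q2,0)→(q0,0,right)
state=q0 head=4 tape=BBBB0[0]11B   (q0,0)→(q1,0,left)
state=q1 head=3 tape=BBBB[0]011B   (q1,0)→(q2,B,right)
state=q2 head=4 tape=BBBBB[0]11B   (q2,0)→(q0,0,right)
state=q0 head=5 tape=BBBBB0[1]1B   (q0,1)→(q2,0,left)
state=q2 head=4 tape=BBBBB[0]01B   (q2,0)→(q0,0,right)
state=q0 head=5 tape=BBBBB0[0]1B   (q0,0)→(q1,0,left)
state=q1 head=4 tape=BBBBB[0]01B   (q1,0)→(q2,B,right)
state=q2 head=5 tape=BBBBBB[0]1B   (q2,0)→(q0,0,right)
state=q0 head=6 tape=BBBBBB0[1]B   (q0,1)→(q2,0,left)
state=q2 head=5 tape=BBBBBB[0]0B   (q2,0)→(q0,0,right)
state=q0 head=6 tape=BBBBBB0[0]B   (q0,0)→(q1,0,left)
state=q1 head=5 tape=BBBBBB[0]0B   (q1,0)→(q2,B,right)
state=q2 head=6 tape=BBBBBBB[0]B   (q2,0)→(q0,0,right)
state=q0 head=7 tape=BBBBBBB0[B]
M halts after 31 transitions.

31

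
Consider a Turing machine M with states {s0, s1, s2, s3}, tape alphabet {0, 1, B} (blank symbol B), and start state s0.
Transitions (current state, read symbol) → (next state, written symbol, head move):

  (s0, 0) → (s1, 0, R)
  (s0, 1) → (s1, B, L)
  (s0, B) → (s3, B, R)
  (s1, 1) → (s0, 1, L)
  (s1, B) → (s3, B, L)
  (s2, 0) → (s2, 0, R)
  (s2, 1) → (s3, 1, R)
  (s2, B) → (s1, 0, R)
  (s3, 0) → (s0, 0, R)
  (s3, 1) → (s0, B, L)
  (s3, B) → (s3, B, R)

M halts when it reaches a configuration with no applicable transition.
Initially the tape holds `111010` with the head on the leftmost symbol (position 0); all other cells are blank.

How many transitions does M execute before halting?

13

s0 | BB[1]11010   read 1 → write B, move L, go to s1
s1 | B[B]B11010   read B → write B, move L, go to s3
s3 | [B]BB11010   read B → write B, move R, go to s3
s3 | B[B]B11010   read B → write B, move R, go to s3
s3 | BB[B]11010   read B → write B, move R, go to s3
s3 | BBB[1]1010   read 1 → write B, move L, go to s0
s0 | BB[B]B1010   read B → write B, move R, go to s3
s3 | BBB[B]1010   read B → write B, move R, go to s3
s3 | BBBB[1]010   read 1 → write B, move L, go to s0
s0 | BBB[B]B010   read B → write B, move R, go to s3
s3 | BBBB[B]010   read B → write B, move R, go to s3
s3 | BBBBB[0]10   read 0 → write 0, move R, go to s0
s0 | BBBBB0[1]0   read 1 → write B, move L, go to s1
s1 | BBBBB[0]B0
M halts after 13 transitions.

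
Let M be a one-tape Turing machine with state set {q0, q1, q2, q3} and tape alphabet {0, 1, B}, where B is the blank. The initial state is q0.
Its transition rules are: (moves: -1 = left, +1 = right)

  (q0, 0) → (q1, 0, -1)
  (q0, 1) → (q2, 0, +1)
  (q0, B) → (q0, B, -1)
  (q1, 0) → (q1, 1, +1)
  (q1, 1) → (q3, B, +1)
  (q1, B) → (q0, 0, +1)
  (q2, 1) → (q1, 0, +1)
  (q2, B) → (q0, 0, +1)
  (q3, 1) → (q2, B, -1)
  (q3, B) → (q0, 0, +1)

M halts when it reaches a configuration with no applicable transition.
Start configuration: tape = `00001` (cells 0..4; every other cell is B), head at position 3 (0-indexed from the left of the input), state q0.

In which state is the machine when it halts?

q0 | 000[0]1BBB   read 0 → write 0, move -1, go to q1
q1 | 00[0]01BBB   read 0 → write 1, move +1, go to q1
q1 | 001[0]1BBB   read 0 → write 1, move +1, go to q1
q1 | 0011[1]BBB   read 1 → write B, move +1, go to q3
q3 | 0011B[B]BB   read B → write 0, move +1, go to q0
q0 | 0011B0[B]B   read B → write B, move -1, go to q0
q0 | 0011B[0]BB   read 0 → write 0, move -1, go to q1
q1 | 0011[B]0BB   read B → write 0, move +1, go to q0
q0 | 00110[0]BB   read 0 → write 0, move -1, go to q1
q1 | 0011[0]0BB   read 0 → write 1, move +1, go to q1
q1 | 00111[0]BB   read 0 → write 1, move +1, go to q1
q1 | 001111[B]B   read B → write 0, move +1, go to q0
q0 | 0011110[B]   read B → write B, move -1, go to q0
q0 | 001111[0]B   read 0 → write 0, move -1, go to q1
q1 | 00111[1]0B   read 1 → write B, move +1, go to q3
q3 | 00111B[0]B
No transition is defined for (q3, 0); M halts in state q3.

q3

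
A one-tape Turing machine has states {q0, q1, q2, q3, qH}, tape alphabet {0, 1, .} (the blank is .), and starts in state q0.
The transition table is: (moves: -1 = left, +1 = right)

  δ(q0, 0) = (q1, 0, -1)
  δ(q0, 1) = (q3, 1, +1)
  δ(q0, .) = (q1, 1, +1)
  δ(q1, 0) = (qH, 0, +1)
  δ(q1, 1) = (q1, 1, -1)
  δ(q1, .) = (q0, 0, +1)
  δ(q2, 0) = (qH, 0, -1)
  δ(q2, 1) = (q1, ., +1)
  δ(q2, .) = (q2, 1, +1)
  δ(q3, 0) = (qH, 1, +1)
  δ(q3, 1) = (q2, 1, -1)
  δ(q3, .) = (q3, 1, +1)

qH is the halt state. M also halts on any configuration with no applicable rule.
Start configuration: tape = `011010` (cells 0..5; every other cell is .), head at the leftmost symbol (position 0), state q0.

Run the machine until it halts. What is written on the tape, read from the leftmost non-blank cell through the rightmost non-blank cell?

0011010

state=q0 head=0 tape=.[0]11010   (q0,0)→(q1,0,-1)
state=q1 head=-1 tape=[.]011010   (q1,.)→(q0,0,+1)
state=q0 head=0 tape=0[0]11010   (q0,0)→(q1,0,-1)
state=q1 head=-1 tape=[0]011010   (q1,0)→(qH,0,+1)
state=qH head=0 tape=0[0]11010
The non-blank tape span at halt is 0011010.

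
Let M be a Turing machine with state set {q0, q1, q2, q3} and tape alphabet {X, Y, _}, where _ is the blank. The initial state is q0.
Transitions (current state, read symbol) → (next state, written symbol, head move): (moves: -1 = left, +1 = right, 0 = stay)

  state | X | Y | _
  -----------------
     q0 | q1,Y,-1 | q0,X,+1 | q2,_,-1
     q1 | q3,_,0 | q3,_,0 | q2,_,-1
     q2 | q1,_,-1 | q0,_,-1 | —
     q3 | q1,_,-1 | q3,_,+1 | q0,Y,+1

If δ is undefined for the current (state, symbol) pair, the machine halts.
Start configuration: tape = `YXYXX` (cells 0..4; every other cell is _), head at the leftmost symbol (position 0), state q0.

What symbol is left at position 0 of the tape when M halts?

q0 | __[Y]XYXX_   read Y → write X, move +1, go to q0
q0 | __X[X]YXX_   read X → write Y, move -1, go to q1
q1 | __[X]YYXX_   read X → write _, move 0, go to q3
q3 | __[_]YYXX_   read _ → write Y, move +1, go to q0
q0 | __Y[Y]YXX_   read Y → write X, move +1, go to q0
q0 | __YX[Y]XX_   read Y → write X, move +1, go to q0
q0 | __YXX[X]X_   read X → write Y, move -1, go to q1
q1 | __YX[X]YX_   read X → write _, move 0, go to q3
q3 | __YX[_]YX_   read _ → write Y, move +1, go to q0
q0 | __YXY[Y]X_   read Y → write X, move +1, go to q0
q0 | __YXYX[X]_   read X → write Y, move -1, go to q1
q1 | __YXY[X]Y_   read X → write _, move 0, go to q3
q3 | __YXY[_]Y_   read _ → write Y, move +1, go to q0
q0 | __YXYY[Y]_   read Y → write X, move +1, go to q0
q0 | __YXYYX[_]   read _ → write _, move -1, go to q2
q2 | __YXYY[X]_   read X → write _, move -1, go to q1
q1 | __YXY[Y]__   read Y → write _, move 0, go to q3
q3 | __YXY[_]__   read _ → write Y, move +1, go to q0
q0 | __YXYY[_]_   read _ → write _, move -1, go to q2
q2 | __YXY[Y]__   read Y → write _, move -1, go to q0
q0 | __YX[Y]___   read Y → write X, move +1, go to q0
q0 | __YXX[_]__   read _ → write _, move -1, go to q2
q2 | __YX[X]___   read X → write _, move -1, go to q1
q1 | __Y[X]____   read X → write _, move 0, go to q3
q3 | __Y[_]____   read _ → write Y, move +1, go to q0
q0 | __YY[_]___   read _ → write _, move -1, go to q2
q2 | __Y[Y]____   read Y → write _, move -1, go to q0
q0 | __[Y]_____   read Y → write X, move +1, go to q0
q0 | __X[_]____   read _ → write _, move -1, go to q2
q2 | __[X]_____   read X → write _, move -1, go to q1
q1 | _[_]______   read _ → write _, move -1, go to q2
q2 | [_]_______
Cell 0 holds _ when M halts.

_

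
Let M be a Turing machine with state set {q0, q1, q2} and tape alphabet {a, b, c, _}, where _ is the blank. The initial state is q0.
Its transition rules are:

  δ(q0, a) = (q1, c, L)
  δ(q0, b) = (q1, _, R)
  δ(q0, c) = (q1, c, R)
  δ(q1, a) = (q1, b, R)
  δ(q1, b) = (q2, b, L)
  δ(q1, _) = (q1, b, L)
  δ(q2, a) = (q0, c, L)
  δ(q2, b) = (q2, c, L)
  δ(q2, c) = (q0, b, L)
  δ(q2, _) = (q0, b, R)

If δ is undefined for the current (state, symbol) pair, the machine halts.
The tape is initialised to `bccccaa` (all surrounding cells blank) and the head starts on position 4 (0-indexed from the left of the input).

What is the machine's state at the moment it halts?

q0 | bccc[c]aa_   read c → write c, move R, go to q1
q1 | bcccc[a]a_   read a → write b, move R, go to q1
q1 | bccccb[a]_   read a → write b, move R, go to q1
q1 | bccccbb[_]   read _ → write b, move L, go to q1
q1 | bccccb[b]b   read b → write b, move L, go to q2
q2 | bcccc[b]bb   read b → write c, move L, go to q2
q2 | bccc[c]cbb   read c → write b, move L, go to q0
q0 | bcc[c]bcbb   read c → write c, move R, go to q1
q1 | bccc[b]cbb   read b → write b, move L, go to q2
q2 | bcc[c]bcbb   read c → write b, move L, go to q0
q0 | bc[c]bbcbb   read c → write c, move R, go to q1
q1 | bcc[b]bcbb   read b → write b, move L, go to q2
q2 | bc[c]bbcbb   read c → write b, move L, go to q0
q0 | b[c]bbbcbb   read c → write c, move R, go to q1
q1 | bc[b]bbcbb   read b → write b, move L, go to q2
q2 | b[c]bbbcbb   read c → write b, move L, go to q0
q0 | [b]bbbbcbb   read b → write _, move R, go to q1
q1 | _[b]bbbcbb   read b → write b, move L, go to q2
q2 | [_]bbbbcbb   read _ → write b, move R, go to q0
q0 | b[b]bbbcbb   read b → write _, move R, go to q1
q1 | b_[b]bbcbb   read b → write b, move L, go to q2
q2 | b[_]bbbcbb   read _ → write b, move R, go to q0
q0 | bb[b]bbcbb   read b → write _, move R, go to q1
q1 | bb_[b]bcbb   read b → write b, move L, go to q2
q2 | bb[_]bbcbb   read _ → write b, move R, go to q0
q0 | bbb[b]bcbb   read b → write _, move R, go to q1
q1 | bbb_[b]cbb   read b → write b, move L, go to q2
q2 | bbb[_]bcbb   read _ → write b, move R, go to q0
q0 | bbbb[b]cbb   read b → write _, move R, go to q1
q1 | bbbb_[c]bb
No transition is defined for (q1, c); M halts in state q1.

q1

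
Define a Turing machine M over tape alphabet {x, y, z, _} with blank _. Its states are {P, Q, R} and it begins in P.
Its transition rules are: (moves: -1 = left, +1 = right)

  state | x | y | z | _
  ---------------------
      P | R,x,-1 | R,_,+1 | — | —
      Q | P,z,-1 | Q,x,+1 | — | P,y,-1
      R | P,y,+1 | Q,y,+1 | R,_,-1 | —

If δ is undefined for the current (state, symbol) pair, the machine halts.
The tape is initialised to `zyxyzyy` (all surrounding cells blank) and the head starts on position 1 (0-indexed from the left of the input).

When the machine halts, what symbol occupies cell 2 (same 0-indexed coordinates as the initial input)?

state=P head=1 tape=z[y]xyzyy   (P,y)→(R,_,+1)
state=R head=2 tape=z_[x]yzyy   (R,x)→(P,y,+1)
state=P head=3 tape=z_y[y]zyy   (P,y)→(R,_,+1)
state=R head=4 tape=z_y_[z]yy   (R,z)→(R,_,-1)
state=R head=3 tape=z_y[_]_yy
Cell 2 holds y when M halts.

y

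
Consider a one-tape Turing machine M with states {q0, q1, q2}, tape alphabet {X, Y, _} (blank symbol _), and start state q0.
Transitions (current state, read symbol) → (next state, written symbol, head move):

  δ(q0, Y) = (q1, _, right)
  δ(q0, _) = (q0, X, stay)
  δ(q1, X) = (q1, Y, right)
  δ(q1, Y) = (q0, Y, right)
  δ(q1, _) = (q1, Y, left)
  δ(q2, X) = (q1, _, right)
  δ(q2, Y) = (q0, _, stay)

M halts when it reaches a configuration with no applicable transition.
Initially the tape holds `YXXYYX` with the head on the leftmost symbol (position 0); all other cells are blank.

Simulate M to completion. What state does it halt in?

q0

state=q0 head=0 tape=[Y]XXYYX___   (q0,Y)→(q1,_,right)
state=q1 head=1 tape=_[X]XYYX___   (q1,X)→(q1,Y,right)
state=q1 head=2 tape=_Y[X]YYX___   (q1,X)→(q1,Y,right)
state=q1 head=3 tape=_YY[Y]YX___   (q1,Y)→(q0,Y,right)
state=q0 head=4 tape=_YYY[Y]X___   (q0,Y)→(q1,_,right)
state=q1 head=5 tape=_YYY_[X]___   (q1,X)→(q1,Y,right)
state=q1 head=6 tape=_YYY_Y[_]__   (q1,_)→(q1,Y,left)
state=q1 head=5 tape=_YYY_[Y]Y__   (q1,Y)→(q0,Y,right)
state=q0 head=6 tape=_YYY_Y[Y]__   (q0,Y)→(q1,_,right)
state=q1 head=7 tape=_YYY_Y_[_]_   (q1,_)→(q1,Y,left)
state=q1 head=6 tape=_YYY_Y[_]Y_   (q1,_)→(q1,Y,left)
state=q1 head=5 tape=_YYY_[Y]YY_   (q1,Y)→(q0,Y,right)
state=q0 head=6 tape=_YYY_Y[Y]Y_   (q0,Y)→(q1,_,right)
state=q1 head=7 tape=_YYY_Y_[Y]_   (q1,Y)→(q0,Y,right)
state=q0 head=8 tape=_YYY_Y_Y[_]   (q0,_)→(q0,X,stay)
state=q0 head=8 tape=_YYY_Y_Y[X]
No transition is defined for (q0, X); M halts in state q0.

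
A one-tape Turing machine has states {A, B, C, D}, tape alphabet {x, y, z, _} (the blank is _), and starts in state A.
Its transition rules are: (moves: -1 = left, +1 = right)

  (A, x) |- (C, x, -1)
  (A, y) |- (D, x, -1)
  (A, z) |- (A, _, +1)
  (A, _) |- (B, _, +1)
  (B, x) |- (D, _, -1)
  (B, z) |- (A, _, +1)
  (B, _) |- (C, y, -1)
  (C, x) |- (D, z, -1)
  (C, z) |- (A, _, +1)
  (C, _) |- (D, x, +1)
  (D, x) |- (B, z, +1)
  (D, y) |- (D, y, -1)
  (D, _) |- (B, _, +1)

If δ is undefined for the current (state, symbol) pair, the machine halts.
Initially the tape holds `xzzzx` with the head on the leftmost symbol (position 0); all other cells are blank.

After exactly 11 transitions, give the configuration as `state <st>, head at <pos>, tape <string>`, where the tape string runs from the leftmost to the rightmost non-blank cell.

A | _[x]zzzx_   read x → write x, move -1, go to C
C | [_]xzzzx_   read _ → write x, move +1, go to D
D | x[x]zzzx_   read x → write z, move +1, go to B
B | xz[z]zzx_   read z → write _, move +1, go to A
A | xz_[z]zx_   read z → write _, move +1, go to A
A | xz__[z]x_   read z → write _, move +1, go to A
A | xz___[x]_   read x → write x, move -1, go to C
C | xz__[_]x_   read _ → write x, move +1, go to D
D | xz__x[x]_   read x → write z, move +1, go to B
B | xz__xz[_]   read _ → write y, move -1, go to C
C | xz__x[z]y   read z → write _, move +1, go to A
A | xz__x_[y]
After 11 steps: state A, head at 5, tape xz__x_y.

state A, head at 5, tape xz__x_y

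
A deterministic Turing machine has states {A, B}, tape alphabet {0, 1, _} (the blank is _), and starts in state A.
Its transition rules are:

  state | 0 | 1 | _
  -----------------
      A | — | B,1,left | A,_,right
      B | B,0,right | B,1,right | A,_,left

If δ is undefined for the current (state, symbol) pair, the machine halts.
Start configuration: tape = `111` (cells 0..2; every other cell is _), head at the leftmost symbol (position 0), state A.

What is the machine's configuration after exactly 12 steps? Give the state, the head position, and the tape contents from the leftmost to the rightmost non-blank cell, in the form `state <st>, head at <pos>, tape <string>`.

state A, head at 0, tape 111

state=A head=0 tape=__[1]11   (A,1)→(B,1,left)
state=B head=-1 tape=_[_]111   (B,_)→(A,_,left)
state=A head=-2 tape=[_]_111   (A,_)→(A,_,right)
state=A head=-1 tape=_[_]111   (A,_)→(A,_,right)
state=A head=0 tape=__[1]11   (A,1)→(B,1,left)
state=B head=-1 tape=_[_]111   (B,_)→(A,_,left)
state=A head=-2 tape=[_]_111   (A,_)→(A,_,right)
state=A head=-1 tape=_[_]111   (A,_)→(A,_,right)
state=A head=0 tape=__[1]11   (A,1)→(B,1,left)
state=B head=-1 tape=_[_]111   (B,_)→(A,_,left)
state=A head=-2 tape=[_]_111   (A,_)→(A,_,right)
state=A head=-1 tape=_[_]111   (A,_)→(A,_,right)
state=A head=0 tape=__[1]11
After 12 steps: state A, head at 0, tape 111.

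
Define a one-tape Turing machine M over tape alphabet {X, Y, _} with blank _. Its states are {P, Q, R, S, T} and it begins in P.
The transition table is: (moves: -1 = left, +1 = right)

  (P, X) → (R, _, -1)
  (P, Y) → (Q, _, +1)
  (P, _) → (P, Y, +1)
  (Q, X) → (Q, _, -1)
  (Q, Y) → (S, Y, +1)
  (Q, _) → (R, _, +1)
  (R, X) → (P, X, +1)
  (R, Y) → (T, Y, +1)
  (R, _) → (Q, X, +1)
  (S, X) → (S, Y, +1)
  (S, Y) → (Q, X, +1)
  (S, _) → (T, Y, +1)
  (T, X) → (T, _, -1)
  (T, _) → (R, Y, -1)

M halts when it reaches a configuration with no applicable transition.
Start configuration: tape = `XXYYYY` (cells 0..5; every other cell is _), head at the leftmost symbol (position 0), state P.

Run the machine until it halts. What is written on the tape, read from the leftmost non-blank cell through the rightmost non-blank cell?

X_X_YXYYY

P | _[X]XYYYY__   read X → write _, move -1, go to R
R | [_]_XYYYY__   read _ → write X, move +1, go to Q
Q | X[_]XYYYY__   read _ → write _, move +1, go to R
R | X_[X]YYYY__   read X → write X, move +1, go to P
P | X_X[Y]YYY__   read Y → write _, move +1, go to Q
Q | X_X_[Y]YY__   read Y → write Y, move +1, go to S
S | X_X_Y[Y]Y__   read Y → write X, move +1, go to Q
Q | X_X_YX[Y]__   read Y → write Y, move +1, go to S
S | X_X_YXY[_]_   read _ → write Y, move +1, go to T
T | X_X_YXYY[_]   read _ → write Y, move -1, go to R
R | X_X_YXY[Y]Y   read Y → write Y, move +1, go to T
T | X_X_YXYY[Y]
The non-blank tape span at halt is X_X_YXYYY.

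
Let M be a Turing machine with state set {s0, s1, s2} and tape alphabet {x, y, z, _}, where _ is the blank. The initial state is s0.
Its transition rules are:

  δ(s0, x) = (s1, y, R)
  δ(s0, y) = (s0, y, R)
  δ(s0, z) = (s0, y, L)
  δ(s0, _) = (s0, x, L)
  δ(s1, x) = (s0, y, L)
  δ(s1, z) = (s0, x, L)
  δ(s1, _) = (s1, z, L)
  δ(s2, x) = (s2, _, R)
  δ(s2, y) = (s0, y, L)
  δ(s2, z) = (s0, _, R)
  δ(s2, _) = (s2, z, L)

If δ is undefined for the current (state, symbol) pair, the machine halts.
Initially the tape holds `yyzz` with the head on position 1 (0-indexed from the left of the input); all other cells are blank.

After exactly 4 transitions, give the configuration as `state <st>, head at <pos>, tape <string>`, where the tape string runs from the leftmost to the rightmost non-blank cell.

state s0, head at 3, tape yyyz

s0 | y[y]zz   read y → write y, move R, go to s0
s0 | yy[z]z   read z → write y, move L, go to s0
s0 | y[y]yz   read y → write y, move R, go to s0
s0 | yy[y]z   read y → write y, move R, go to s0
s0 | yyy[z]
After 4 steps: state s0, head at 3, tape yyyz.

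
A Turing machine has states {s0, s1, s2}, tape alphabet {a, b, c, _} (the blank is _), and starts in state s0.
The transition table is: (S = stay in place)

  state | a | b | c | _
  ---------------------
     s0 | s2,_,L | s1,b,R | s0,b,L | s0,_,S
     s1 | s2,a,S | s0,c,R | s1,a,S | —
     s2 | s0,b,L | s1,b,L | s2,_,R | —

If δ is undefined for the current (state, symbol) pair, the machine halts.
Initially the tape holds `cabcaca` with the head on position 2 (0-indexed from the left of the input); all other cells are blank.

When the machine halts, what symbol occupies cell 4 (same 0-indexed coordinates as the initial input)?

_

s0 | ca[b]caca   read b → write b, move R, go to s1
s1 | cab[c]aca   read c → write a, move S, go to s1
s1 | cab[a]aca   read a → write a, move S, go to s2
s2 | cab[a]aca   read a → write b, move L, go to s0
s0 | ca[b]baca   read b → write b, move R, go to s1
s1 | cab[b]aca   read b → write c, move R, go to s0
s0 | cabc[a]ca   read a → write _, move L, go to s2
s2 | cab[c]_ca   read c → write _, move R, go to s2
s2 | cab_[_]ca
Cell 4 holds _ when M halts.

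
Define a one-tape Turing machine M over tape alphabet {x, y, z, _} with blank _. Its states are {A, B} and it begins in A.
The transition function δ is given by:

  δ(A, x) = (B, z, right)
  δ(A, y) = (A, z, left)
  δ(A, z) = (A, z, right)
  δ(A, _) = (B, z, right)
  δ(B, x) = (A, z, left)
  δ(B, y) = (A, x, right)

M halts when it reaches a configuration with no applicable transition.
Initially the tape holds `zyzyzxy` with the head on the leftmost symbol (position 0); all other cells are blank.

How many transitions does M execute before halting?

12

state=A head=0 tape=[z]yzyzxy__   (A,z)→(A,z,right)
state=A head=1 tape=z[y]zyzxy__   (A,y)→(A,z,left)
state=A head=0 tape=[z]zzyzxy__   (A,z)→(A,z,right)
state=A head=1 tape=z[z]zyzxy__   (A,z)→(A,z,right)
state=A head=2 tape=zz[z]yzxy__   (A,z)→(A,z,right)
state=A head=3 tape=zzz[y]zxy__   (A,y)→(A,z,left)
state=A head=2 tape=zz[z]zzxy__   (A,z)→(A,z,right)
state=A head=3 tape=zzz[z]zxy__   (A,z)→(A,z,right)
state=A head=4 tape=zzzz[z]xy__   (A,z)→(A,z,right)
state=A head=5 tape=zzzzz[x]y__   (A,x)→(B,z,right)
state=B head=6 tape=zzzzzz[y]__   (B,y)→(A,x,right)
state=A head=7 tape=zzzzzzx[_]_   (A,_)→(B,z,right)
state=B head=8 tape=zzzzzzxz[_]
M halts after 12 transitions.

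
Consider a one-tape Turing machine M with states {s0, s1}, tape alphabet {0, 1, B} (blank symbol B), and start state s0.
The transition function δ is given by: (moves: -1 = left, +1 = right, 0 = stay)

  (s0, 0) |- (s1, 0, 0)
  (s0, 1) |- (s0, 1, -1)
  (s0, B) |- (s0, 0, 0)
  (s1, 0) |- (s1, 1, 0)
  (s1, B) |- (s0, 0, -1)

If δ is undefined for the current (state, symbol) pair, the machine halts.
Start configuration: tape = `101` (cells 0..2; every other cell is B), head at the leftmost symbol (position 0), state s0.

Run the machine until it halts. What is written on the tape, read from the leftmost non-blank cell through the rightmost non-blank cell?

1101

s0 | B[1]01   read 1 → write 1, move -1, go to s0
s0 | [B]101   read B → write 0, move 0, go to s0
s0 | [0]101   read 0 → write 0, move 0, go to s1
s1 | [0]101   read 0 → write 1, move 0, go to s1
s1 | [1]101
The non-blank tape span at halt is 1101.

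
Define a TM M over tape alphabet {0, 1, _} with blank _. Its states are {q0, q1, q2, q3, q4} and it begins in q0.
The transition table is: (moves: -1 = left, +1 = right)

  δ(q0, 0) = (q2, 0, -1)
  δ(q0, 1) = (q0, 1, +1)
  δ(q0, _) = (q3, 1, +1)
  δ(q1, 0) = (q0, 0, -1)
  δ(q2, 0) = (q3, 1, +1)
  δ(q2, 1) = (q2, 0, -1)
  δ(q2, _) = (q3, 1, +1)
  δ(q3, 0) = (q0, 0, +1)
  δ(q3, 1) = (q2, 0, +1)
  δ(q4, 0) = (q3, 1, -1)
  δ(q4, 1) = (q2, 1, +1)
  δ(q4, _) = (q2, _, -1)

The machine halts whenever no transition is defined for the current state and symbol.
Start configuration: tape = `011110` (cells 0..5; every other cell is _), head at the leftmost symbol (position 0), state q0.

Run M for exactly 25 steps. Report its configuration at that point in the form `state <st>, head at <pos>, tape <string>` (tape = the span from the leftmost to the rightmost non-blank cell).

state=q0 head=0 tape=_[0]11110   (q0,0)→(q2,0,-1)
state=q2 head=-1 tape=[_]011110   (q2,_)→(q3,1,+1)
state=q3 head=0 tape=1[0]11110   (q3,0)→(q0,0,+1)
state=q0 head=1 tape=10[1]1110   (q0,1)→(q0,1,+1)
state=q0 head=2 tape=101[1]110   (q0,1)→(q0,1,+1)
state=q0 head=3 tape=1011[1]10   (q0,1)→(q0,1,+1)
state=q0 head=4 tape=10111[1]0   (q0,1)→(q0,1,+1)
state=q0 head=5 tape=101111[0]   (q0,0)→(q2,0,-1)
state=q2 head=4 tape=10111[1]0   (q2,1)→(q2,0,-1)
state=q2 head=3 tape=1011[1]00   (q2,1)→(q2,0,-1)
state=q2 head=2 tape=101[1]000   (q2,1)→(q2,0,-1)
state=q2 head=1 tape=10[1]0000   (q2,1)→(q2,0,-1)
state=q2 head=0 tape=1[0]00000   (q2,0)→(q3,1,+1)
state=q3 head=1 tape=11[0]0000   (q3,0)→(q0,0,+1)
state=q0 head=2 tape=110[0]000   (q0,0)→(q2,0,-1)
state=q2 head=1 tape=11[0]0000   (q2,0)→(q3,1,+1)
state=q3 head=2 tape=111[0]000   (q3,0)→(q0,0,+1)
state=q0 head=3 tape=1110[0]00   (q0,0)→(q2,0,-1)
state=q2 head=2 tape=111[0]000   (q2,0)→(q3,1,+1)
state=q3 head=3 tape=1111[0]00   (q3,0)→(q0,0,+1)
state=q0 head=4 tape=11110[0]0   (q0,0)→(q2,0,-1)
state=q2 head=3 tape=1111[0]00   (q2,0)→(q3,1,+1)
state=q3 head=4 tape=11111[0]0   (q3,0)→(q0,0,+1)
state=q0 head=5 tape=111110[0]   (q0,0)→(q2,0,-1)
state=q2 head=4 tape=11111[0]0   (q2,0)→(q3,1,+1)
state=q3 head=5 tape=111111[0]
After 25 steps: state q3, head at 5, tape 1111110.

state q3, head at 5, tape 1111110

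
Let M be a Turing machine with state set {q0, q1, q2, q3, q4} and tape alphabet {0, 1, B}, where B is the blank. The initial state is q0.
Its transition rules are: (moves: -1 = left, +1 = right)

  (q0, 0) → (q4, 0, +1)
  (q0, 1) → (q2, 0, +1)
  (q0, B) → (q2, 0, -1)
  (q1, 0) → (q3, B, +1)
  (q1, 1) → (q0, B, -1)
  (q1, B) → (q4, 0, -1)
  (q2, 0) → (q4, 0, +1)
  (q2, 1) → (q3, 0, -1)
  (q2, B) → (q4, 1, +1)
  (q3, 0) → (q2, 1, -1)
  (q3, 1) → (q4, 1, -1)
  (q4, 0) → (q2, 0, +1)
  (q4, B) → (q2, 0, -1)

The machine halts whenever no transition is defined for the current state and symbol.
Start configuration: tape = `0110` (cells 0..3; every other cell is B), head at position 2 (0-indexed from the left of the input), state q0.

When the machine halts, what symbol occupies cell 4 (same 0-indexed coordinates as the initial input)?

1

state=q0 head=2 tape=01[1]0BBB   (q0,1)→(q2,0,+1)
state=q2 head=3 tape=010[0]BBB   (q2,0)→(q4,0,+1)
state=q4 head=4 tape=0100[B]BB   (q4,B)→(q2,0,-1)
state=q2 head=3 tape=010[0]0BB   (q2,0)→(q4,0,+1)
state=q4 head=4 tape=0100[0]BB   (q4,0)→(q2,0,+1)
state=q2 head=5 tape=01000[B]B   (q2,B)→(q4,1,+1)
state=q4 head=6 tape=010001[B]   (q4,B)→(q2,0,-1)
state=q2 head=5 tape=01000[1]0   (q2,1)→(q3,0,-1)
state=q3 head=4 tape=0100[0]00   (q3,0)→(q2,1,-1)
state=q2 head=3 tape=010[0]100   (q2,0)→(q4,0,+1)
state=q4 head=4 tape=0100[1]00
Cell 4 holds 1 when M halts.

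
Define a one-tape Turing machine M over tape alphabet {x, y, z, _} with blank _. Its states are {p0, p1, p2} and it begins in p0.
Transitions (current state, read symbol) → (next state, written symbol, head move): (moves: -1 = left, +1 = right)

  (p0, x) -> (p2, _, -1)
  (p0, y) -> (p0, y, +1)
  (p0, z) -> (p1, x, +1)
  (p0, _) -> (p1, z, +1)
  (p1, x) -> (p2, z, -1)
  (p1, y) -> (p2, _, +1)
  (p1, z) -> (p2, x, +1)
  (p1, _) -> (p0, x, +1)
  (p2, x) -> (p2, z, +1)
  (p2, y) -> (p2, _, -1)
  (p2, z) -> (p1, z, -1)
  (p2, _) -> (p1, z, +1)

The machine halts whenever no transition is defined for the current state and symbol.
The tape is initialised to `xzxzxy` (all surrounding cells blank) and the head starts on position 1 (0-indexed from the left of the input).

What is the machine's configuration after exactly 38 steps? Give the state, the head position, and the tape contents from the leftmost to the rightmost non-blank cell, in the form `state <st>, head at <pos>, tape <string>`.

p0 | ____x[z]xzxy   read z → write x, move +1, go to p1
p1 | ____xx[x]zxy   read x → write z, move -1, go to p2
p2 | ____x[x]zzxy   read x → write z, move +1, go to p2
p2 | ____xz[z]zxy   read z → write z, move -1, go to p1
p1 | ____x[z]zzxy   read z → write x, move +1, go to p2
p2 | ____xx[z]zxy   read z → write z, move -1, go to p1
p1 | ____x[x]zzxy   read x → write z, move -1, go to p2
p2 | ____[x]zzzxy   read x → write z, move +1, go to p2
p2 | ____z[z]zzxy   read z → write z, move -1, go to p1
p1 | ____[z]zzzxy   read z → write x, move +1, go to p2
p2 | ____x[z]zzxy   read z → write z, move -1, go to p1
p1 | ____[x]zzzxy   read x → write z, move -1, go to p2
p2 | ___[_]zzzzxy   read _ → write z, move +1, go to p1
p1 | ___z[z]zzzxy   read z → write x, move +1, go to p2
p2 | ___zx[z]zzxy   read z → write z, move -1, go to p1
p1 | ___z[x]zzzxy   read x → write z, move -1, go to p2
p2 | ___[z]zzzzxy   read z → write z, move -1, go to p1
p1 | __[_]zzzzzxy   read _ → write x, move +1, go to p0
p0 | __x[z]zzzzxy   read z → write x, move +1, go to p1
p1 | __xx[z]zzzxy   read z → write x, move +1, go to p2
p2 | __xxx[z]zzxy   read z → write z, move -1, go to p1
p1 | __xx[x]zzzxy   read x → write z, move -1, go to p2
p2 | __x[x]zzzzxy   read x → write z, move +1, go to p2
p2 | __xz[z]zzzxy   read z → write z, move -1, go to p1
p1 | __x[z]zzzzxy   read z → write x, move +1, go to p2
p2 | __xx[z]zzzxy   read z → write z, move -1, go to p1
p1 | __x[x]zzzzxy   read x → write z, move -1, go to p2
p2 | __[x]zzzzzxy   read x → write z, move +1, go to p2
p2 | __z[z]zzzzxy   read z → write z, move -1, go to p1
p1 | __[z]zzzzzxy   read z → write x, move +1, go to p2
p2 | __x[z]zzzzxy   read z → write z, move -1, go to p1
p1 | __[x]zzzzzxy   read x → write z, move -1, go to p2
p2 | _[_]zzzzzzxy   read _ → write z, move +1, go to p1
p1 | _z[z]zzzzzxy   read z → write x, move +1, go to p2
p2 | _zx[z]zzzzxy   read z → write z, move -1, go to p1
p1 | _z[x]zzzzzxy   read x → write z, move -1, go to p2
p2 | _[z]zzzzzzxy   read z → write z, move -1, go to p1
p1 | [_]zzzzzzzxy   read _ → write x, move +1, go to p0
p0 | x[z]zzzzzzxy
After 38 steps: state p0, head at -3, tape xzzzzzzzxy.

state p0, head at -3, tape xzzzzzzzxy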